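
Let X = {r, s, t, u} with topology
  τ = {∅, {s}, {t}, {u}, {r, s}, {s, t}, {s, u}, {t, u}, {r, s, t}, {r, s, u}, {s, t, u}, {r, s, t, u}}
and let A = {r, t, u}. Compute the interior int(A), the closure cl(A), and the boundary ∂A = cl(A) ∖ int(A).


int(A) = {t, u}, cl(A) = {r, t, u}, ∂A = {r}.

Closed sets in (X, τ) are complements of opens:
  closed(X, τ) = {∅, {r}, {t}, {u}, {r, s}, {r, t}, {r, u}, {t, u}, {r, s, t}, {r, s, u}, {r, t, u}, {r, s, t, u}}.
int(A) = ⋃ {U ∈ τ : U ⊆ A}. Opens contained in A: ∅, {t}, {u}, {t, u}.
Taking the union of these: int(A) = {t, u}.
cl(A) = ⋂ {C closed : A ⊆ C}. Closed sets containing A: {r, t, u}, {r, s, t, u}.
Intersecting these: cl(A) = {r, t, u}.
∂A = cl(A) ∖ int(A) = {r, t, u} ∖ {t, u} = {r}.


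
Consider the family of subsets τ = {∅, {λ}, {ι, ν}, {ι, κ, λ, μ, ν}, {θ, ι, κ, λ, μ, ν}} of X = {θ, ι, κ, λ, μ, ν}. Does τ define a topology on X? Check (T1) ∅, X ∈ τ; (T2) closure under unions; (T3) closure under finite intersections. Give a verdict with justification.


τ is NOT a topology on X.

Axiom (T1): ∅ ∈ τ? Yes; X ∈ τ? Yes.
Axiom (T2/T3): check pairwise unions and intersections of members of τ.
Counterexample for (T2): {λ} ∪ {ι, ν} = {ι, λ, ν} ∉ τ. Therefore τ is NOT a topology.


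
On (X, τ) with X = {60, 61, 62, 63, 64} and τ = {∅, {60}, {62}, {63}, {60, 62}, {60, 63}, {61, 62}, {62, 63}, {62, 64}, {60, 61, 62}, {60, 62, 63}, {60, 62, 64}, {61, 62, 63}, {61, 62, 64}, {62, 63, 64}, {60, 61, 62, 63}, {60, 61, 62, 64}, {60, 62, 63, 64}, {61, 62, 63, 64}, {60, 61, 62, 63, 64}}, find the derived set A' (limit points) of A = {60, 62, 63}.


A' = {61, 64}

For each x ∈ X, list the open sets U ∈ τ with x ∈ U, then check whether U ∩ (A ∖ {x}) ≠ ∅ for every such U.
  x = 60: open {60} ∋ x has {60} ∩ (A ∖ {60}) = ∅, so x is NOT a limit point.
  x = 61: opens ∋ x are {61, 62}, {60, 61, 62}, {61, 62, 63}, {61, 62, 64}, {60, 61, 62, 63}, {60, 61, 62, 64}, {61, 62, 63, 64}, {60, 61, 62, 63, 64}; each meets A ∖ {61}, so x IS a limit point.
  x = 62: open {62} ∋ x has {62} ∩ (A ∖ {62}) = ∅, so x is NOT a limit point.
  x = 63: open {63} ∋ x has {63} ∩ (A ∖ {63}) = ∅, so x is NOT a limit point.
  x = 64: opens ∋ x are {62, 64}, {60, 62, 64}, {61, 62, 64}, {62, 63, 64}, {60, 61, 62, 64}, {60, 62, 63, 64}, {61, 62, 63, 64}, {60, 61, 62, 63, 64}; each meets A ∖ {64}, so x IS a limit point.
Collecting: A' = {61, 64}.


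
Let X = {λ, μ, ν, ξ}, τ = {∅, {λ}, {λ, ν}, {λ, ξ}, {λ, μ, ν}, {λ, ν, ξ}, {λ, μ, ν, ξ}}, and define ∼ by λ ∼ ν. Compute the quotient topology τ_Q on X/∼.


X/∼ = {[λ=ν], [μ], [ξ]}; |τ_Q| = 5.

Equivalence classes: [λ=ν], [μ], [ξ].
Quotient map π: X → X/∼ sends λ ↦ [λ=ν], μ ↦ [μ], ν ↦ [λ=ν], ξ ↦ [ξ].
For each subset V ⊆ X/∼, compute π^{-1}(V) ⊆ X and check whether π^{-1}(V) ∈ τ. V is open in τ_Q iff π^{-1}(V) ∈ τ.
  V = {}: π^{-1}(V) = ∅ ∈ τ ✓.
  V = {[λ=ν]}: π^{-1}(V) = {λ, ν} ∈ τ ✓.
  V = {[μ]}: π^{-1}(V) = {μ} ∉ τ ✗.
  V = {[λ=ν], [μ]}: π^{-1}(V) = {λ, μ, ν} ∈ τ ✓.
  V = {[ξ]}: π^{-1}(V) = {ξ} ∉ τ ✗.
  V = {[λ=ν], [ξ]}: π^{-1}(V) = {λ, ν, ξ} ∈ τ ✓.
  V = {[μ], [ξ]}: π^{-1}(V) = {μ, ξ} ∉ τ ✗.
  V = {[λ=ν], [μ], [ξ]}: π^{-1}(V) = {λ, μ, ν, ξ} ∈ τ ✓.
Open sets in the quotient: τ_Q = {{}, {[λ=ν]}, {[λ=ν], [μ]}, {[λ=ν], [ξ]}, {[λ=ν], [μ], [ξ]}} (5 elements).


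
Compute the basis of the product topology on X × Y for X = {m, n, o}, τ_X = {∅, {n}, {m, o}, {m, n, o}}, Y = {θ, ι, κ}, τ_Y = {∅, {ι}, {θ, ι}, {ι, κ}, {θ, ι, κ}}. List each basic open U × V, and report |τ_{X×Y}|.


Basis B = {∅ × ∅, {n} × {ι}, {m, o} × {ι}, {n} × {θ, ι}, {n} × {ι, κ}, {m, n, o} × {ι}, {n} × {θ, ι, κ}, {m, o} × {θ, ι}, {m, o} × {ι, κ}, {m, o} × {θ, ι, κ}, {m, n, o} × {θ, ι}, {m, n, o} × {ι, κ}, {m, n, o} × {θ, ι, κ}}; |τ_{X×Y}| = 25.

Enumerate products U × V with U ∈ τ_X, V ∈ τ_Y (deduplicated):
  ∅ × ∅ = {} (∅)
  {n} × {ι} = {(n,ι)}
  {m, o} × {ι} = {(m,ι), (o,ι)}
  {n} × {θ, ι} = {(n,θ), (n,ι)}
  {n} × {ι, κ} = {(n,ι), (n,κ)}
  {m, n, o} × {ι} = {(m,ι), (n,ι), (o,ι)}
  {n} × {θ, ι, κ} = {(n,θ), (n,ι), (n,κ)}
  {m, o} × {θ, ι} = {(m,θ), (m,ι), (o,θ), (o,ι)}
  {m, o} × {ι, κ} = {(m,ι), (m,κ), (o,ι), (o,κ)}
  {m, o} × {θ, ι, κ} = {(m,θ), (m,ι), (m,κ), (o,θ), (o,ι), (o,κ)}
  {m, n, o} × {θ, ι} = {(m,θ), (m,ι), (n,θ), (n,ι), (o,θ), (o,ι)}
  {m, n, o} × {ι, κ} = {(m,ι), (m,κ), (n,ι), (n,κ), (o,ι), (o,κ)}
  {m, n, o} × {θ, ι, κ} = {(m,θ), (m,ι), (m,κ), (n,θ), (n,ι), (n,κ), (o,θ), (o,ι), (o,κ)}
These 13 distinct sets form the basis B.
Close under arbitrary unions to get τ_{X×Y}; counting gives |τ_{X×Y}| = 25.


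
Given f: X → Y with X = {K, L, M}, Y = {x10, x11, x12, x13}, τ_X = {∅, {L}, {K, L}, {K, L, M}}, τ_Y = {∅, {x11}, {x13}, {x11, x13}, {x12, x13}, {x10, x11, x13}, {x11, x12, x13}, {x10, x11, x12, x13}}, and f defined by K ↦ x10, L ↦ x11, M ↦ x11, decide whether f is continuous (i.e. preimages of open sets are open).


f is NOT continuous.

Compute f^{-1}(U) for each U ∈ τ_Y:
  U = ∅: f^{-1}(U) = ∅ ∈ τ_X ✓.
  U = {x11}: f^{-1}(U) = {L, M} ∉ τ_X ✗.
  U = {x13}: f^{-1}(U) = ∅ ∈ τ_X ✓.
  U = {x11, x13}: f^{-1}(U) = {L, M} ∉ τ_X ✗.
  U = {x12, x13}: f^{-1}(U) = ∅ ∈ τ_X ✓.
  U = {x10, x11, x13}: f^{-1}(U) = {K, L, M} ∈ τ_X ✓.
  U = {x11, x12, x13}: f^{-1}(U) = {L, M} ∉ τ_X ✗.
  U = {x10, x11, x12, x13}: f^{-1}(U) = {K, L, M} ∈ τ_X ✓.
Found U = {x11} with f^{-1}(U) = {L, M} not in τ_X. Therefore f is NOT continuous.


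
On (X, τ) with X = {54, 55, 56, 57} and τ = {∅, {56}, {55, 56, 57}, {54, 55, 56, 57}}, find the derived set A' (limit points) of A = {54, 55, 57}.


A' = {54, 55, 57}

For each x ∈ X, list the open sets U ∈ τ with x ∈ U, then check whether U ∩ (A ∖ {x}) ≠ ∅ for every such U.
  x = 54: opens ∋ x are {54, 55, 56, 57}; each meets A ∖ {54}, so x IS a limit point.
  x = 55: opens ∋ x are {55, 56, 57}, {54, 55, 56, 57}; each meets A ∖ {55}, so x IS a limit point.
  x = 56: open {56} ∋ x has {56} ∩ (A ∖ {56}) = ∅, so x is NOT a limit point.
  x = 57: opens ∋ x are {55, 56, 57}, {54, 55, 56, 57}; each meets A ∖ {57}, so x IS a limit point.
Collecting: A' = {54, 55, 57}.


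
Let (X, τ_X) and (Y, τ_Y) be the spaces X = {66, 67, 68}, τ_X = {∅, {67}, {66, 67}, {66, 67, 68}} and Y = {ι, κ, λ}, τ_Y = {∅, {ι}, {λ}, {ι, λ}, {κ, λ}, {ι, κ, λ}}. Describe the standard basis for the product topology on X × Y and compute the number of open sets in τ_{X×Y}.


Basis B = {∅ × ∅, {67} × {ι}, {67} × {λ}, {66, 67} × {ι}, {66, 67} × {λ}, {67} × {ι, λ}, {67} × {κ, λ}, {66, 67, 68} × {ι}, {66, 67, 68} × {λ}, {67} × {ι, κ, λ}, {66, 67} × {ι, λ}, {66, 67} × {κ, λ}, {66, 67} × {ι, κ, λ}, {66, 67, 68} × {ι, λ}, {66, 67, 68} × {κ, λ}, {66, 67, 68} × {ι, κ, λ}}; |τ_{X×Y}| = 40.

Enumerate products U × V with U ∈ τ_X, V ∈ τ_Y (deduplicated):
  ∅ × ∅ = {} (∅)
  {67} × {ι} = {(67,ι)}
  {67} × {λ} = {(67,λ)}
  {66, 67} × {ι} = {(66,ι), (67,ι)}
  {66, 67} × {λ} = {(66,λ), (67,λ)}
  {67} × {ι, λ} = {(67,ι), (67,λ)}
  {67} × {κ, λ} = {(67,κ), (67,λ)}
  {66, 67, 68} × {ι} = {(66,ι), (67,ι), (68,ι)}
  {66, 67, 68} × {λ} = {(66,λ), (67,λ), (68,λ)}
  {67} × {ι, κ, λ} = {(67,ι), (67,κ), (67,λ)}
  {66, 67} × {ι, λ} = {(66,ι), (66,λ), (67,ι), (67,λ)}
  {66, 67} × {κ, λ} = {(66,κ), (66,λ), (67,κ), (67,λ)}
  {66, 67} × {ι, κ, λ} = {(66,ι), (66,κ), (66,λ), (67,ι), (67,κ), (67,λ)}
  {66, 67, 68} × {ι, λ} = {(66,ι), (66,λ), (67,ι), (67,λ), (68,ι), (68,λ)}
  {66, 67, 68} × {κ, λ} = {(66,κ), (66,λ), (67,κ), (67,λ), (68,κ), (68,λ)}
  {66, 67, 68} × {ι, κ, λ} = {(66,ι), (66,κ), (66,λ), (67,ι), (67,κ), (67,λ), (68,ι), (68,κ), (68,λ)}
These 16 distinct sets form the basis B.
Close under arbitrary unions to get τ_{X×Y}; counting gives |τ_{X×Y}| = 40.


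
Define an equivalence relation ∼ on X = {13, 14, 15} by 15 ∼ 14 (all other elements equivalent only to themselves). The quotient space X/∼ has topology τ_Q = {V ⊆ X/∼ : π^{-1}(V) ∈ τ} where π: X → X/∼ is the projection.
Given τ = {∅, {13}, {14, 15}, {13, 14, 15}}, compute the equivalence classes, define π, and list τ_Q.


X/∼ = {[13], [14=15]}; |τ_Q| = 4.

Equivalence classes: [13], [14=15].
Quotient map π: X → X/∼ sends 13 ↦ [13], 14 ↦ [14=15], 15 ↦ [14=15].
For each subset V ⊆ X/∼, compute π^{-1}(V) ⊆ X and check whether π^{-1}(V) ∈ τ. V is open in τ_Q iff π^{-1}(V) ∈ τ.
  V = {}: π^{-1}(V) = ∅ ∈ τ ✓.
  V = {[13]}: π^{-1}(V) = {13} ∈ τ ✓.
  V = {[14=15]}: π^{-1}(V) = {14, 15} ∈ τ ✓.
  V = {[13], [14=15]}: π^{-1}(V) = {13, 14, 15} ∈ τ ✓.
Open sets in the quotient: τ_Q = {{}, {[13]}, {[14=15]}, {[13], [14=15]}} (4 elements).


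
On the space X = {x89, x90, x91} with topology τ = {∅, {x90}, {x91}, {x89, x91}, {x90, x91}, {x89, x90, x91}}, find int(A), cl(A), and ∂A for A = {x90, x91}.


int(A) = {x90, x91}, cl(A) = {x89, x90, x91}, ∂A = {x89}.

Closed sets in (X, τ) are complements of opens:
  closed(X, τ) = {∅, {x89}, {x90}, {x89, x90}, {x89, x91}, {x89, x90, x91}}.
int(A) = ⋃ {U ∈ τ : U ⊆ A}. Opens contained in A: ∅, {x90}, {x91}, {x90, x91}.
Taking the union of these: int(A) = {x90, x91}.
cl(A) = ⋂ {C closed : A ⊆ C}. Closed sets containing A: {x89, x90, x91}.
Intersecting these: cl(A) = {x89, x90, x91}.
∂A = cl(A) ∖ int(A) = {x89, x90, x91} ∖ {x90, x91} = {x89}.


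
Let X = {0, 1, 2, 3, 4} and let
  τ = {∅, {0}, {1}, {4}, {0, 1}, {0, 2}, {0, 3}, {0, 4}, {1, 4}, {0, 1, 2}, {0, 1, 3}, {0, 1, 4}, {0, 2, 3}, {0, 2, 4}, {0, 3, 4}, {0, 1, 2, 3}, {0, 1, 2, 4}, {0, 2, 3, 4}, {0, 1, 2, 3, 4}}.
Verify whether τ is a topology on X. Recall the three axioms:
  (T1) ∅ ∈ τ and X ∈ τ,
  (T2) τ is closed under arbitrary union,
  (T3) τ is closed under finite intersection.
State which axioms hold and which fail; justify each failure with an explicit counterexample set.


τ is NOT a topology on X.

Axiom (T1): ∅ ∈ τ? Yes; X ∈ τ? Yes.
Axiom (T2/T3): check pairwise unions and intersections of members of τ.
Counterexample for (T2): {1} ∪ {0, 3, 4} = {0, 1, 3, 4} ∉ τ. Therefore τ is NOT a topology.


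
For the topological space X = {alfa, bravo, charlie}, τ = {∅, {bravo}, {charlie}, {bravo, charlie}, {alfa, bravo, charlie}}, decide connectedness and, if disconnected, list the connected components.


(X, τ) is connected.

Find clopen sets (U ∈ τ with X ∖ U ∈ τ):
  U = ∅, X ∖ U = {alfa, bravo, charlie} — both open, so U is clopen.
  U = {alfa, bravo, charlie}, X ∖ U = ∅ — both open, so U is clopen.
Only trivial clopens (∅ and X) exist, so (X, τ) is connected.
Compute connected components by grouping points that agree on all clopens:
  component: {alfa, bravo, charlie}


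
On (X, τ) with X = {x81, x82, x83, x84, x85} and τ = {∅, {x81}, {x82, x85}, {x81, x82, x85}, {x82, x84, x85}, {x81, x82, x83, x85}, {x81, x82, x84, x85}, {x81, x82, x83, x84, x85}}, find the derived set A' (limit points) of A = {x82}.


A' = {x83, x84, x85}

For each x ∈ X, list the open sets U ∈ τ with x ∈ U, then check whether U ∩ (A ∖ {x}) ≠ ∅ for every such U.
  x = x81: open {x81} ∋ x has {x81} ∩ (A ∖ {x81}) = ∅, so x is NOT a limit point.
  x = x82: open {x82, x85} ∋ x has {x82, x85} ∩ (A ∖ {x82}) = ∅, so x is NOT a limit point.
  x = x83: opens ∋ x are {x81, x82, x83, x85}, {x81, x82, x83, x84, x85}; each meets A ∖ {x83}, so x IS a limit point.
  x = x84: opens ∋ x are {x82, x84, x85}, {x81, x82, x84, x85}, {x81, x82, x83, x84, x85}; each meets A ∖ {x84}, so x IS a limit point.
  x = x85: opens ∋ x are {x82, x85}, {x81, x82, x85}, {x82, x84, x85}, {x81, x82, x83, x85}, {x81, x82, x84, x85}, {x81, x82, x83, x84, x85}; each meets A ∖ {x85}, so x IS a limit point.
Collecting: A' = {x83, x84, x85}.


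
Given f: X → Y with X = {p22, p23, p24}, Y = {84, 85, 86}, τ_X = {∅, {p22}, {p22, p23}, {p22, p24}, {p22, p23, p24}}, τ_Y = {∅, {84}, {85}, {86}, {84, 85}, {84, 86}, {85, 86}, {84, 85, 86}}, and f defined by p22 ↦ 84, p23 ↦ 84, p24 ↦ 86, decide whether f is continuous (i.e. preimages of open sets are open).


f is NOT continuous.

Compute f^{-1}(U) for each U ∈ τ_Y:
  U = ∅: f^{-1}(U) = ∅ ∈ τ_X ✓.
  U = {84}: f^{-1}(U) = {p22, p23} ∈ τ_X ✓.
  U = {85}: f^{-1}(U) = ∅ ∈ τ_X ✓.
  U = {86}: f^{-1}(U) = {p24} ∉ τ_X ✗.
  U = {84, 85}: f^{-1}(U) = {p22, p23} ∈ τ_X ✓.
  U = {84, 86}: f^{-1}(U) = {p22, p23, p24} ∈ τ_X ✓.
  U = {85, 86}: f^{-1}(U) = {p24} ∉ τ_X ✗.
  U = {84, 85, 86}: f^{-1}(U) = {p22, p23, p24} ∈ τ_X ✓.
Found U = {86} with f^{-1}(U) = {p24} not in τ_X. Therefore f is NOT continuous.


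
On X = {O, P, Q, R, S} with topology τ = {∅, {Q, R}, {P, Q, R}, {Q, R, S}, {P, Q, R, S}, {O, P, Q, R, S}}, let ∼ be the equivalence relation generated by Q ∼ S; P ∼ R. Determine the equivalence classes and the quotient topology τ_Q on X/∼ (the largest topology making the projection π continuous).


X/∼ = {[O], [P=R], [Q=S]}; |τ_Q| = 3.

Equivalence classes: [O], [P=R], [Q=S].
Quotient map π: X → X/∼ sends O ↦ [O], P ↦ [P=R], Q ↦ [Q=S], R ↦ [P=R], S ↦ [Q=S].
For each subset V ⊆ X/∼, compute π^{-1}(V) ⊆ X and check whether π^{-1}(V) ∈ τ. V is open in τ_Q iff π^{-1}(V) ∈ τ.
  V = {}: π^{-1}(V) = ∅ ∈ τ ✓.
  V = {[O]}: π^{-1}(V) = {O} ∉ τ ✗.
  V = {[P=R]}: π^{-1}(V) = {P, R} ∉ τ ✗.
  V = {[O], [P=R]}: π^{-1}(V) = {O, P, R} ∉ τ ✗.
  V = {[Q=S]}: π^{-1}(V) = {Q, S} ∉ τ ✗.
  V = {[O], [Q=S]}: π^{-1}(V) = {O, Q, S} ∉ τ ✗.
  V = {[P=R], [Q=S]}: π^{-1}(V) = {P, Q, R, S} ∈ τ ✓.
  V = {[O], [P=R], [Q=S]}: π^{-1}(V) = {O, P, Q, R, S} ∈ τ ✓.
Open sets in the quotient: τ_Q = {{}, {[P=R], [Q=S]}, {[O], [P=R], [Q=S]}} (3 elements).


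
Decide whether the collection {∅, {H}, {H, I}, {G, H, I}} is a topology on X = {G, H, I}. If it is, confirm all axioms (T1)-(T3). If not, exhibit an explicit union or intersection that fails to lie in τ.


τ IS a topology on X.

Axiom (T1): ∅ ∈ τ? Yes; X ∈ τ? Yes.
Axiom (T2/T3): check pairwise unions and intersections of members of τ.
All pairwise intersections and unions checked — each lies in τ. Therefore τ satisfies (T1), (T2), (T3): it IS a topology on X.


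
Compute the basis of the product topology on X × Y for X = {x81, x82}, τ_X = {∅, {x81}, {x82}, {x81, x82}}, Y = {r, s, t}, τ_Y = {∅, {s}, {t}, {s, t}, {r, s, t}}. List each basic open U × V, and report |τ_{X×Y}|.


Basis B = {∅ × ∅, {x81} × {s}, {x81} × {t}, {x82} × {s}, {x82} × {t}, {x81} × {s, t}, {x81, x82} × {s}, {x81, x82} × {t}, {x82} × {s, t}, {x81} × {r, s, t}, {x82} × {r, s, t}, {x81, x82} × {s, t}, {x81, x82} × {r, s, t}}; |τ_{X×Y}| = 25.

Enumerate products U × V with U ∈ τ_X, V ∈ τ_Y (deduplicated):
  ∅ × ∅ = {} (∅)
  {x81} × {s} = {(x81,s)}
  {x81} × {t} = {(x81,t)}
  {x82} × {s} = {(x82,s)}
  {x82} × {t} = {(x82,t)}
  {x81} × {s, t} = {(x81,s), (x81,t)}
  {x81, x82} × {s} = {(x81,s), (x82,s)}
  {x81, x82} × {t} = {(x81,t), (x82,t)}
  {x82} × {s, t} = {(x82,s), (x82,t)}
  {x81} × {r, s, t} = {(x81,r), (x81,s), (x81,t)}
  {x82} × {r, s, t} = {(x82,r), (x82,s), (x82,t)}
  {x81, x82} × {s, t} = {(x81,s), (x81,t), (x82,s), (x82,t)}
  {x81, x82} × {r, s, t} = {(x81,r), (x81,s), (x81,t), (x82,r), (x82,s), (x82,t)}
These 13 distinct sets form the basis B.
Close under arbitrary unions to get τ_{X×Y}; counting gives |τ_{X×Y}| = 25.


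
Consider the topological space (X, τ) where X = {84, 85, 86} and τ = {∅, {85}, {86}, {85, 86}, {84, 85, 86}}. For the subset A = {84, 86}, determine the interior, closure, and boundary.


int(A) = {86}, cl(A) = {84, 86}, ∂A = {84}.

Closed sets in (X, τ) are complements of opens:
  closed(X, τ) = {∅, {84}, {84, 85}, {84, 86}, {84, 85, 86}}.
int(A) = ⋃ {U ∈ τ : U ⊆ A}. Opens contained in A: ∅, {86}.
Taking the union of these: int(A) = {86}.
cl(A) = ⋂ {C closed : A ⊆ C}. Closed sets containing A: {84, 86}, {84, 85, 86}.
Intersecting these: cl(A) = {84, 86}.
∂A = cl(A) ∖ int(A) = {84, 86} ∖ {86} = {84}.


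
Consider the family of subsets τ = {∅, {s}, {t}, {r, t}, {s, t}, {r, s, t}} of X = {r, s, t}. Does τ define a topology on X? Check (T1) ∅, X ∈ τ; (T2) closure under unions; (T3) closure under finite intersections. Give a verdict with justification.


τ IS a topology on X.

Axiom (T1): ∅ ∈ τ? Yes; X ∈ τ? Yes.
Axiom (T2/T3): check pairwise unions and intersections of members of τ.
All pairwise intersections and unions checked — each lies in τ. Therefore τ satisfies (T1), (T2), (T3): it IS a topology on X.


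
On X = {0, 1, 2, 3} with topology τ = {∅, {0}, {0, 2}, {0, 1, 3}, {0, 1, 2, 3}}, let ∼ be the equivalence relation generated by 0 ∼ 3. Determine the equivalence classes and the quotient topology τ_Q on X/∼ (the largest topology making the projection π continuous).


X/∼ = {[0=3], [1], [2]}; |τ_Q| = 3.

Equivalence classes: [0=3], [1], [2].
Quotient map π: X → X/∼ sends 0 ↦ [0=3], 1 ↦ [1], 2 ↦ [2], 3 ↦ [0=3].
For each subset V ⊆ X/∼, compute π^{-1}(V) ⊆ X and check whether π^{-1}(V) ∈ τ. V is open in τ_Q iff π^{-1}(V) ∈ τ.
  V = {}: π^{-1}(V) = ∅ ∈ τ ✓.
  V = {[0=3]}: π^{-1}(V) = {0, 3} ∉ τ ✗.
  V = {[1]}: π^{-1}(V) = {1} ∉ τ ✗.
  V = {[0=3], [1]}: π^{-1}(V) = {0, 1, 3} ∈ τ ✓.
  V = {[2]}: π^{-1}(V) = {2} ∉ τ ✗.
  V = {[0=3], [2]}: π^{-1}(V) = {0, 2, 3} ∉ τ ✗.
  V = {[1], [2]}: π^{-1}(V) = {1, 2} ∉ τ ✗.
  V = {[0=3], [1], [2]}: π^{-1}(V) = {0, 1, 2, 3} ∈ τ ✓.
Open sets in the quotient: τ_Q = {{}, {[0=3], [1]}, {[0=3], [1], [2]}} (3 elements).


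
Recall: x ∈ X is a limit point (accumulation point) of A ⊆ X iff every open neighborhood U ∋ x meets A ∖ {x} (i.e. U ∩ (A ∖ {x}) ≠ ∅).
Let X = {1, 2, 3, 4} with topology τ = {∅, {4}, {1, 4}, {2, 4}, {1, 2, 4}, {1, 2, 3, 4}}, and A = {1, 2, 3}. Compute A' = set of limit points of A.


A' = {3}

For each x ∈ X, list the open sets U ∈ τ with x ∈ U, then check whether U ∩ (A ∖ {x}) ≠ ∅ for every such U.
  x = 1: open {1, 4} ∋ x has {1, 4} ∩ (A ∖ {1}) = ∅, so x is NOT a limit point.
  x = 2: open {2, 4} ∋ x has {2, 4} ∩ (A ∖ {2}) = ∅, so x is NOT a limit point.
  x = 3: opens ∋ x are {1, 2, 3, 4}; each meets A ∖ {3}, so x IS a limit point.
  x = 4: open {4} ∋ x has {4} ∩ (A ∖ {4}) = ∅, so x is NOT a limit point.
Collecting: A' = {3}.


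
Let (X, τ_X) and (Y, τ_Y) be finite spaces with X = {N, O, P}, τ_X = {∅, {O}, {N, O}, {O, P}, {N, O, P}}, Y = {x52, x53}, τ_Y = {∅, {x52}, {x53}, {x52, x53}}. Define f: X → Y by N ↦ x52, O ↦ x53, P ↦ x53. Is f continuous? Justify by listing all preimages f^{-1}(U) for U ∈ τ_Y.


f is NOT continuous.

Compute f^{-1}(U) for each U ∈ τ_Y:
  U = ∅: f^{-1}(U) = ∅ ∈ τ_X ✓.
  U = {x52}: f^{-1}(U) = {N} ∉ τ_X ✗.
  U = {x53}: f^{-1}(U) = {O, P} ∈ τ_X ✓.
  U = {x52, x53}: f^{-1}(U) = {N, O, P} ∈ τ_X ✓.
Found U = {x52} with f^{-1}(U) = {N} not in τ_X. Therefore f is NOT continuous.


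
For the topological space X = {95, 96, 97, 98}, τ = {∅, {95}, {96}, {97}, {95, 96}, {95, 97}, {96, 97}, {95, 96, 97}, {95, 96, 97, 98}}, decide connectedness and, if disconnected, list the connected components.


(X, τ) is connected.

Find clopen sets (U ∈ τ with X ∖ U ∈ τ):
  U = ∅, X ∖ U = {95, 96, 97, 98} — both open, so U is clopen.
  U = {95, 96, 97, 98}, X ∖ U = ∅ — both open, so U is clopen.
Only trivial clopens (∅ and X) exist, so (X, τ) is connected.
Compute connected components by grouping points that agree on all clopens:
  component: {95, 96, 97, 98}


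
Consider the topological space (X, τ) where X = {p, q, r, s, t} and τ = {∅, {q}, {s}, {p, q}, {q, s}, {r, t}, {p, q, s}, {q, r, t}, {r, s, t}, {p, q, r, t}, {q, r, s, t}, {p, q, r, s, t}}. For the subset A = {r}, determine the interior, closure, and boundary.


int(A) = ∅, cl(A) = {r, t}, ∂A = {r, t}.

Closed sets in (X, τ) are complements of opens:
  closed(X, τ) = {∅, {p}, {s}, {p, q}, {p, s}, {r, t}, {p, q, s}, {p, r, t}, {r, s, t}, {p, q, r, t}, {p, r, s, t}, {p, q, r, s, t}}.
int(A) = ⋃ {U ∈ τ : U ⊆ A}. Opens contained in A: ∅.
Taking the union of these: int(A) = ∅.
cl(A) = ⋂ {C closed : A ⊆ C}. Closed sets containing A: {r, t}, {p, r, t}, {r, s, t}, {p, q, r, t}, {p, r, s, t}, {p, q, r, s, t}.
Intersecting these: cl(A) = {r, t}.
∂A = cl(A) ∖ int(A) = {r, t} ∖ ∅ = {r, t}.


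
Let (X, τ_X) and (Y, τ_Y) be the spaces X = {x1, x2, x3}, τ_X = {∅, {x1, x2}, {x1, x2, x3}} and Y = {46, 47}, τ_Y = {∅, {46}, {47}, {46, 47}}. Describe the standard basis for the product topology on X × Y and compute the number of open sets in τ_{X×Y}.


Basis B = {∅ × ∅, {x1, x2} × {46}, {x1, x2} × {47}, {x1, x2, x3} × {46}, {x1, x2, x3} × {47}, {x1, x2} × {46, 47}, {x1, x2, x3} × {46, 47}}; |τ_{X×Y}| = 9.

Enumerate products U × V with U ∈ τ_X, V ∈ τ_Y (deduplicated):
  ∅ × ∅ = {} (∅)
  {x1, x2} × {46} = {(x1,46), (x2,46)}
  {x1, x2} × {47} = {(x1,47), (x2,47)}
  {x1, x2, x3} × {46} = {(x1,46), (x2,46), (x3,46)}
  {x1, x2, x3} × {47} = {(x1,47), (x2,47), (x3,47)}
  {x1, x2} × {46, 47} = {(x1,46), (x1,47), (x2,46), (x2,47)}
  {x1, x2, x3} × {46, 47} = {(x1,46), (x1,47), (x2,46), (x2,47), (x3,46), (x3,47)}
These 7 distinct sets form the basis B.
Close under arbitrary unions to get τ_{X×Y}; counting gives |τ_{X×Y}| = 9.


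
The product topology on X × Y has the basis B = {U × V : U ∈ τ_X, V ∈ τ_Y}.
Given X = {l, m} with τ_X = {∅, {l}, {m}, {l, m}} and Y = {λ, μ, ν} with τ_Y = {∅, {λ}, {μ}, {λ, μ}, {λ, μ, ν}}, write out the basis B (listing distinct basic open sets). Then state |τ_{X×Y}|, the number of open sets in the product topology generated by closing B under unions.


Basis B = {∅ × ∅, {l} × {λ}, {l} × {μ}, {m} × {λ}, {m} × {μ}, {l} × {λ, μ}, {l, m} × {λ}, {l, m} × {μ}, {m} × {λ, μ}, {l} × {λ, μ, ν}, {m} × {λ, μ, ν}, {l, m} × {λ, μ}, {l, m} × {λ, μ, ν}}; |τ_{X×Y}| = 25.

Enumerate products U × V with U ∈ τ_X, V ∈ τ_Y (deduplicated):
  ∅ × ∅ = {} (∅)
  {l} × {λ} = {(l,λ)}
  {l} × {μ} = {(l,μ)}
  {m} × {λ} = {(m,λ)}
  {m} × {μ} = {(m,μ)}
  {l} × {λ, μ} = {(l,λ), (l,μ)}
  {l, m} × {λ} = {(l,λ), (m,λ)}
  {l, m} × {μ} = {(l,μ), (m,μ)}
  {m} × {λ, μ} = {(m,λ), (m,μ)}
  {l} × {λ, μ, ν} = {(l,λ), (l,μ), (l,ν)}
  {m} × {λ, μ, ν} = {(m,λ), (m,μ), (m,ν)}
  {l, m} × {λ, μ} = {(l,λ), (l,μ), (m,λ), (m,μ)}
  {l, m} × {λ, μ, ν} = {(l,λ), (l,μ), (l,ν), (m,λ), (m,μ), (m,ν)}
These 13 distinct sets form the basis B.
Close under arbitrary unions to get τ_{X×Y}; counting gives |τ_{X×Y}| = 25.


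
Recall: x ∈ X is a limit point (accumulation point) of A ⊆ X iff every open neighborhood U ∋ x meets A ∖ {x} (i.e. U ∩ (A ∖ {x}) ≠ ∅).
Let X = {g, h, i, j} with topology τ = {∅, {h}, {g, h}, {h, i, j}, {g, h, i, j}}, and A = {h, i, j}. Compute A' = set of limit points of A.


A' = {g, i, j}

For each x ∈ X, list the open sets U ∈ τ with x ∈ U, then check whether U ∩ (A ∖ {x}) ≠ ∅ for every such U.
  x = g: opens ∋ x are {g, h}, {g, h, i, j}; each meets A ∖ {g}, so x IS a limit point.
  x = h: open {h} ∋ x has {h} ∩ (A ∖ {h}) = ∅, so x is NOT a limit point.
  x = i: opens ∋ x are {h, i, j}, {g, h, i, j}; each meets A ∖ {i}, so x IS a limit point.
  x = j: opens ∋ x are {h, i, j}, {g, h, i, j}; each meets A ∖ {j}, so x IS a limit point.
Collecting: A' = {g, i, j}.


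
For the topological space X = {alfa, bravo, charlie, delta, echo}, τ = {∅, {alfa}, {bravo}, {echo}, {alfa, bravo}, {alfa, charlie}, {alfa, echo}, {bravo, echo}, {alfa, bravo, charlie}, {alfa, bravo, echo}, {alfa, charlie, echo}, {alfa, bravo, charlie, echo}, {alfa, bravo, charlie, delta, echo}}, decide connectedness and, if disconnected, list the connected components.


(X, τ) is connected.

Find clopen sets (U ∈ τ with X ∖ U ∈ τ):
  U = ∅, X ∖ U = {alfa, bravo, charlie, delta, echo} — both open, so U is clopen.
  U = {alfa, bravo, charlie, delta, echo}, X ∖ U = ∅ — both open, so U is clopen.
Only trivial clopens (∅ and X) exist, so (X, τ) is connected.
Compute connected components by grouping points that agree on all clopens:
  component: {alfa, bravo, charlie, delta, echo}


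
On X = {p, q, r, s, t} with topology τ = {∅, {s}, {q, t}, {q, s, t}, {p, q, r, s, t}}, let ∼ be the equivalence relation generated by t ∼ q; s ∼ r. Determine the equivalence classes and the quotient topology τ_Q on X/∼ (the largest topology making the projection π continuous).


X/∼ = {[p], [q=t], [r=s]}; |τ_Q| = 3.

Equivalence classes: [p], [q=t], [r=s].
Quotient map π: X → X/∼ sends p ↦ [p], q ↦ [q=t], r ↦ [r=s], s ↦ [r=s], t ↦ [q=t].
For each subset V ⊆ X/∼, compute π^{-1}(V) ⊆ X and check whether π^{-1}(V) ∈ τ. V is open in τ_Q iff π^{-1}(V) ∈ τ.
  V = {}: π^{-1}(V) = ∅ ∈ τ ✓.
  V = {[p]}: π^{-1}(V) = {p} ∉ τ ✗.
  V = {[q=t]}: π^{-1}(V) = {q, t} ∈ τ ✓.
  V = {[p], [q=t]}: π^{-1}(V) = {p, q, t} ∉ τ ✗.
  V = {[r=s]}: π^{-1}(V) = {r, s} ∉ τ ✗.
  V = {[p], [r=s]}: π^{-1}(V) = {p, r, s} ∉ τ ✗.
  V = {[q=t], [r=s]}: π^{-1}(V) = {q, r, s, t} ∉ τ ✗.
  V = {[p], [q=t], [r=s]}: π^{-1}(V) = {p, q, r, s, t} ∈ τ ✓.
Open sets in the quotient: τ_Q = {{}, {[q=t]}, {[p], [q=t], [r=s]}} (3 elements).


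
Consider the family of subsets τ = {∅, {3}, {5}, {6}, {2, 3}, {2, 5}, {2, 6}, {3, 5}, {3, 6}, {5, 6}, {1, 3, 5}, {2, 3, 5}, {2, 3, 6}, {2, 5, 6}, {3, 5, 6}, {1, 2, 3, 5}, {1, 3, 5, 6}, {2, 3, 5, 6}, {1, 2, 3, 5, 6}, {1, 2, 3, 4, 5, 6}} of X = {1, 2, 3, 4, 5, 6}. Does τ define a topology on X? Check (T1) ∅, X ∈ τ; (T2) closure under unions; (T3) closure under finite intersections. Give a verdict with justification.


τ is NOT a topology on X.

Axiom (T1): ∅ ∈ τ? Yes; X ∈ τ? Yes.
Axiom (T2/T3): check pairwise unions and intersections of members of τ.
Counterexample for (T3): {2, 3} ∩ {2, 5} = {2} ∉ τ. Therefore τ is NOT a topology.


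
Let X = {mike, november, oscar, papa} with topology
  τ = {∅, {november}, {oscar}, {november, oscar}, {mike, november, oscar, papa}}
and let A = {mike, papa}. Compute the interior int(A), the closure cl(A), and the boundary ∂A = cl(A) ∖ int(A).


int(A) = ∅, cl(A) = {mike, papa}, ∂A = {mike, papa}.

Closed sets in (X, τ) are complements of opens:
  closed(X, τ) = {∅, {mike, papa}, {mike, november, papa}, {mike, oscar, papa}, {mike, november, oscar, papa}}.
int(A) = ⋃ {U ∈ τ : U ⊆ A}. Opens contained in A: ∅.
Taking the union of these: int(A) = ∅.
cl(A) = ⋂ {C closed : A ⊆ C}. Closed sets containing A: {mike, papa}, {mike, november, papa}, {mike, oscar, papa}, {mike, november, oscar, papa}.
Intersecting these: cl(A) = {mike, papa}.
∂A = cl(A) ∖ int(A) = {mike, papa} ∖ ∅ = {mike, papa}.


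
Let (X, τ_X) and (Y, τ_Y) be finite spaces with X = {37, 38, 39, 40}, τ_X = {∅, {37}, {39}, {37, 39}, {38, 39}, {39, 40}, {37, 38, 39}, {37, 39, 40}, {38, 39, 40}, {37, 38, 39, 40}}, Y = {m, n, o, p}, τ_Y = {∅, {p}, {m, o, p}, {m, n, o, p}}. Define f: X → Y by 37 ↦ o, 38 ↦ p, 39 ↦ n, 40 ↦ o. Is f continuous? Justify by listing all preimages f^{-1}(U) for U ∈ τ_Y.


f is NOT continuous.

Compute f^{-1}(U) for each U ∈ τ_Y:
  U = ∅: f^{-1}(U) = ∅ ∈ τ_X ✓.
  U = {p}: f^{-1}(U) = {38} ∉ τ_X ✗.
  U = {m, o, p}: f^{-1}(U) = {37, 38, 40} ∉ τ_X ✗.
  U = {m, n, o, p}: f^{-1}(U) = {37, 38, 39, 40} ∈ τ_X ✓.
Found U = {p} with f^{-1}(U) = {38} not in τ_X. Therefore f is NOT continuous.


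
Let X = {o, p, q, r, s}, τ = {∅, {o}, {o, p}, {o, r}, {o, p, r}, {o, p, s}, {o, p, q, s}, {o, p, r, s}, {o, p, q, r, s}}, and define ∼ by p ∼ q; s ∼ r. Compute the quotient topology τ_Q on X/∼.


X/∼ = {[o], [p=q], [r=s]}; |τ_Q| = 3.

Equivalence classes: [o], [p=q], [r=s].
Quotient map π: X → X/∼ sends o ↦ [o], p ↦ [p=q], q ↦ [p=q], r ↦ [r=s], s ↦ [r=s].
For each subset V ⊆ X/∼, compute π^{-1}(V) ⊆ X and check whether π^{-1}(V) ∈ τ. V is open in τ_Q iff π^{-1}(V) ∈ τ.
  V = {}: π^{-1}(V) = ∅ ∈ τ ✓.
  V = {[o]}: π^{-1}(V) = {o} ∈ τ ✓.
  V = {[p=q]}: π^{-1}(V) = {p, q} ∉ τ ✗.
  V = {[o], [p=q]}: π^{-1}(V) = {o, p, q} ∉ τ ✗.
  V = {[r=s]}: π^{-1}(V) = {r, s} ∉ τ ✗.
  V = {[o], [r=s]}: π^{-1}(V) = {o, r, s} ∉ τ ✗.
  V = {[p=q], [r=s]}: π^{-1}(V) = {p, q, r, s} ∉ τ ✗.
  V = {[o], [p=q], [r=s]}: π^{-1}(V) = {o, p, q, r, s} ∈ τ ✓.
Open sets in the quotient: τ_Q = {{}, {[o]}, {[o], [p=q], [r=s]}} (3 elements).


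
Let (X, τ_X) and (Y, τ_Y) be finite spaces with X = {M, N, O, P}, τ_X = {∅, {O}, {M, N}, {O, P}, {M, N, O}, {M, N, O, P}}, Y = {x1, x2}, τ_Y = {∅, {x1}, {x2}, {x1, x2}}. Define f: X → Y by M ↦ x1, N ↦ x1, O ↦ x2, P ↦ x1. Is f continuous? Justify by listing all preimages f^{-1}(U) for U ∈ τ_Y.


f is NOT continuous.

Compute f^{-1}(U) for each U ∈ τ_Y:
  U = ∅: f^{-1}(U) = ∅ ∈ τ_X ✓.
  U = {x1}: f^{-1}(U) = {M, N, P} ∉ τ_X ✗.
  U = {x2}: f^{-1}(U) = {O} ∈ τ_X ✓.
  U = {x1, x2}: f^{-1}(U) = {M, N, O, P} ∈ τ_X ✓.
Found U = {x1} with f^{-1}(U) = {M, N, P} not in τ_X. Therefore f is NOT continuous.


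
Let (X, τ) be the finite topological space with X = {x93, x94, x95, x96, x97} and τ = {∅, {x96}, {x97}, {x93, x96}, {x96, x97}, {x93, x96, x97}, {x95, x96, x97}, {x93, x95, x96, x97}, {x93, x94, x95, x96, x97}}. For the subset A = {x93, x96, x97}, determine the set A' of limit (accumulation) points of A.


A' = {x93, x94, x95}

For each x ∈ X, list the open sets U ∈ τ with x ∈ U, then check whether U ∩ (A ∖ {x}) ≠ ∅ for every such U.
  x = x93: opens ∋ x are {x93, x96}, {x93, x96, x97}, {x93, x95, x96, x97}, {x93, x94, x95, x96, x97}; each meets A ∖ {x93}, so x IS a limit point.
  x = x94: opens ∋ x are {x93, x94, x95, x96, x97}; each meets A ∖ {x94}, so x IS a limit point.
  x = x95: opens ∋ x are {x95, x96, x97}, {x93, x95, x96, x97}, {x93, x94, x95, x96, x97}; each meets A ∖ {x95}, so x IS a limit point.
  x = x96: open {x96} ∋ x has {x96} ∩ (A ∖ {x96}) = ∅, so x is NOT a limit point.
  x = x97: open {x97} ∋ x has {x97} ∩ (A ∖ {x97}) = ∅, so x is NOT a limit point.
Collecting: A' = {x93, x94, x95}.


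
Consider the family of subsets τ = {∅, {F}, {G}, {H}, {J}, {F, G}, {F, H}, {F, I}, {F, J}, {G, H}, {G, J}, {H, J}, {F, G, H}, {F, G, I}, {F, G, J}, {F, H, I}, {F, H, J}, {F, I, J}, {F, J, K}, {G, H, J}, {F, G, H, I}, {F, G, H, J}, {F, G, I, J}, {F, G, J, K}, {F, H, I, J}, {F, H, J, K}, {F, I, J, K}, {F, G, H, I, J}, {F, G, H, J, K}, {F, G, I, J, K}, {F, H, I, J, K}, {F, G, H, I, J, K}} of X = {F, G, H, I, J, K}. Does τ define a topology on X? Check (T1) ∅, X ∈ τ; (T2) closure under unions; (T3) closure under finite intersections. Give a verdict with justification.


τ IS a topology on X.

Axiom (T1): ∅ ∈ τ? Yes; X ∈ τ? Yes.
Axiom (T2/T3): check pairwise unions and intersections of members of τ.
All pairwise intersections and unions checked — each lies in τ. Therefore τ satisfies (T1), (T2), (T3): it IS a topology on X.


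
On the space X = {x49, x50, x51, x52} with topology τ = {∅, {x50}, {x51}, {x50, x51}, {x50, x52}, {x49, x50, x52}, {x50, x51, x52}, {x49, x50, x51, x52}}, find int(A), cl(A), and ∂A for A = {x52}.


int(A) = ∅, cl(A) = {x49, x52}, ∂A = {x49, x52}.

Closed sets in (X, τ) are complements of opens:
  closed(X, τ) = {∅, {x49}, {x51}, {x49, x51}, {x49, x52}, {x49, x50, x52}, {x49, x51, x52}, {x49, x50, x51, x52}}.
int(A) = ⋃ {U ∈ τ : U ⊆ A}. Opens contained in A: ∅.
Taking the union of these: int(A) = ∅.
cl(A) = ⋂ {C closed : A ⊆ C}. Closed sets containing A: {x49, x52}, {x49, x50, x52}, {x49, x51, x52}, {x49, x50, x51, x52}.
Intersecting these: cl(A) = {x49, x52}.
∂A = cl(A) ∖ int(A) = {x49, x52} ∖ ∅ = {x49, x52}.


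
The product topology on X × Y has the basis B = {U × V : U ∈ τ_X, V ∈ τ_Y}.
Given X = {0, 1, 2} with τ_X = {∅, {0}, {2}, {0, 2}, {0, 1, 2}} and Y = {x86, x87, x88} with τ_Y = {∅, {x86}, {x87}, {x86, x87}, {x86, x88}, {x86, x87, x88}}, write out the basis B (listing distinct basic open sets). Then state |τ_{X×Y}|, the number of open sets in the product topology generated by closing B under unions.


Basis B = {∅ × ∅, {0} × {x86}, {0} × {x87}, {2} × {x86}, {2} × {x87}, {0} × {x86, x87}, {0} × {x86, x88}, {0, 2} × {x86}, {0, 2} × {x87}, {2} × {x86, x87}, {2} × {x86, x88}, {0} × {x86, x87, x88}, {0, 1, 2} × {x86}, {0, 1, 2} × {x87}, {2} × {x86, x87, x88}, {0, 2} × {x86, x87}, {0, 2} × {x86, x88}, {0, 2} × {x86, x87, x88}, {0, 1, 2} × {x86, x87}, {0, 1, 2} × {x86, x88}, {0, 1, 2} × {x86, x87, x88}}; |τ_{X×Y}| = 70.

Enumerate products U × V with U ∈ τ_X, V ∈ τ_Y (deduplicated):
  ∅ × ∅ = {} (∅)
  {0} × {x86} = {(0,x86)}
  {0} × {x87} = {(0,x87)}
  {2} × {x86} = {(2,x86)}
  {2} × {x87} = {(2,x87)}
  {0} × {x86, x87} = {(0,x86), (0,x87)}
  {0} × {x86, x88} = {(0,x86), (0,x88)}
  {0, 2} × {x86} = {(0,x86), (2,x86)}
  {0, 2} × {x87} = {(0,x87), (2,x87)}
  {2} × {x86, x87} = {(2,x86), (2,x87)}
  {2} × {x86, x88} = {(2,x86), (2,x88)}
  {0} × {x86, x87, x88} = {(0,x86), (0,x87), (0,x88)}
  {0, 1, 2} × {x86} = {(0,x86), (1,x86), (2,x86)}
  {0, 1, 2} × {x87} = {(0,x87), (1,x87), (2,x87)}
  {2} × {x86, x87, x88} = {(2,x86), (2,x87), (2,x88)}
  {0, 2} × {x86, x87} = {(0,x86), (0,x87), (2,x86), (2,x87)}
  {0, 2} × {x86, x88} = {(0,x86), (0,x88), (2,x86), (2,x88)}
  {0, 2} × {x86, x87, x88} = {(0,x86), (0,x87), (0,x88), (2,x86), (2,x87), (2,x88)}
  {0, 1, 2} × {x86, x87} = {(0,x86), (0,x87), (1,x86), (1,x87), (2,x86), (2,x87)}
  {0, 1, 2} × {x86, x88} = {(0,x86), (0,x88), (1,x86), (1,x88), (2,x86), (2,x88)}
  {0, 1, 2} × {x86, x87, x88} = {(0,x86), (0,x87), (0,x88), (1,x86), (1,x87), (1,x88), (2,x86), (2,x87), (2,x88)}
These 21 distinct sets form the basis B.
Close under arbitrary unions to get τ_{X×Y}; counting gives |τ_{X×Y}| = 70.


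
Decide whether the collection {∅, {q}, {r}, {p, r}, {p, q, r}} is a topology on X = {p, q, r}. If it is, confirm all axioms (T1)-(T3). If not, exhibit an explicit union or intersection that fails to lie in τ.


τ is NOT a topology on X.

Axiom (T1): ∅ ∈ τ? Yes; X ∈ τ? Yes.
Axiom (T2/T3): check pairwise unions and intersections of members of τ.
Counterexample for (T2): {q} ∪ {r} = {q, r} ∉ τ. Therefore τ is NOT a topology.


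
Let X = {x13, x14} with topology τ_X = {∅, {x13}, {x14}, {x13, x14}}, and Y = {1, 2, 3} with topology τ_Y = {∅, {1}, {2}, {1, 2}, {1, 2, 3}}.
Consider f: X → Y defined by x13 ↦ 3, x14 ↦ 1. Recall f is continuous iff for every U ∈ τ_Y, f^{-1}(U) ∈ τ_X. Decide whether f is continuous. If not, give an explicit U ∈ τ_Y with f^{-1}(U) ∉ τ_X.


f IS continuous.

Compute f^{-1}(U) for each U ∈ τ_Y:
  U = ∅: f^{-1}(U) = ∅ ∈ τ_X ✓.
  U = {1}: f^{-1}(U) = {x14} ∈ τ_X ✓.
  U = {2}: f^{-1}(U) = ∅ ∈ τ_X ✓.
  U = {1, 2}: f^{-1}(U) = {x14} ∈ τ_X ✓.
  U = {1, 2, 3}: f^{-1}(U) = {x13, x14} ∈ τ_X ✓.
Every preimage lies in τ_X, so f IS continuous.


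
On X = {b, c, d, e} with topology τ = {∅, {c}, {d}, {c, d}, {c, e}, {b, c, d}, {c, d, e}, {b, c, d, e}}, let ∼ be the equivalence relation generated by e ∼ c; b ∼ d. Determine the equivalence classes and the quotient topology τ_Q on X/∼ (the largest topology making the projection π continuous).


X/∼ = {[b=d], [c=e]}; |τ_Q| = 3.

Equivalence classes: [b=d], [c=e].
Quotient map π: X → X/∼ sends b ↦ [b=d], c ↦ [c=e], d ↦ [b=d], e ↦ [c=e].
For each subset V ⊆ X/∼, compute π^{-1}(V) ⊆ X and check whether π^{-1}(V) ∈ τ. V is open in τ_Q iff π^{-1}(V) ∈ τ.
  V = {}: π^{-1}(V) = ∅ ∈ τ ✓.
  V = {[b=d]}: π^{-1}(V) = {b, d} ∉ τ ✗.
  V = {[c=e]}: π^{-1}(V) = {c, e} ∈ τ ✓.
  V = {[b=d], [c=e]}: π^{-1}(V) = {b, c, d, e} ∈ τ ✓.
Open sets in the quotient: τ_Q = {{}, {[c=e]}, {[b=d], [c=e]}} (3 elements).


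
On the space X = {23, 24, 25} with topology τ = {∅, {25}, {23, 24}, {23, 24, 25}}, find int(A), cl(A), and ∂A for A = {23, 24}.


int(A) = {23, 24}, cl(A) = {23, 24}, ∂A = ∅.

Closed sets in (X, τ) are complements of opens:
  closed(X, τ) = {∅, {25}, {23, 24}, {23, 24, 25}}.
int(A) = ⋃ {U ∈ τ : U ⊆ A}. Opens contained in A: ∅, {23, 24}.
Taking the union of these: int(A) = {23, 24}.
cl(A) = ⋂ {C closed : A ⊆ C}. Closed sets containing A: {23, 24}, {23, 24, 25}.
Intersecting these: cl(A) = {23, 24}.
∂A = cl(A) ∖ int(A) = {23, 24} ∖ {23, 24} = ∅.


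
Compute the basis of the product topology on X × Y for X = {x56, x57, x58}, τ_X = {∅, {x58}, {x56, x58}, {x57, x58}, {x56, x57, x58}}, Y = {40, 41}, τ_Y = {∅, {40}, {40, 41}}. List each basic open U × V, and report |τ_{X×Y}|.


Basis B = {∅ × ∅, {x58} × {40}, {x56, x58} × {40}, {x57, x58} × {40}, {x58} × {40, 41}, {x56, x57, x58} × {40}, {x56, x58} × {40, 41}, {x57, x58} × {40, 41}, {x56, x57, x58} × {40, 41}}; |τ_{X×Y}| = 14.

Enumerate products U × V with U ∈ τ_X, V ∈ τ_Y (deduplicated):
  ∅ × ∅ = {} (∅)
  {x58} × {40} = {(x58,40)}
  {x56, x58} × {40} = {(x56,40), (x58,40)}
  {x57, x58} × {40} = {(x57,40), (x58,40)}
  {x58} × {40, 41} = {(x58,40), (x58,41)}
  {x56, x57, x58} × {40} = {(x56,40), (x57,40), (x58,40)}
  {x56, x58} × {40, 41} = {(x56,40), (x56,41), (x58,40), (x58,41)}
  {x57, x58} × {40, 41} = {(x57,40), (x57,41), (x58,40), (x58,41)}
  {x56, x57, x58} × {40, 41} = {(x56,40), (x56,41), (x57,40), (x57,41), (x58,40), (x58,41)}
These 9 distinct sets form the basis B.
Close under arbitrary unions to get τ_{X×Y}; counting gives |τ_{X×Y}| = 14.


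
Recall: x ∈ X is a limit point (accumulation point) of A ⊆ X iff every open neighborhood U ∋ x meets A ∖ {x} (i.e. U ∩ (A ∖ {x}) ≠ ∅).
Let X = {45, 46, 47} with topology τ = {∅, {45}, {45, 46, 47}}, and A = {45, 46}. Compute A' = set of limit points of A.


A' = {46, 47}

For each x ∈ X, list the open sets U ∈ τ with x ∈ U, then check whether U ∩ (A ∖ {x}) ≠ ∅ for every such U.
  x = 45: open {45} ∋ x has {45} ∩ (A ∖ {45}) = ∅, so x is NOT a limit point.
  x = 46: opens ∋ x are {45, 46, 47}; each meets A ∖ {46}, so x IS a limit point.
  x = 47: opens ∋ x are {45, 46, 47}; each meets A ∖ {47}, so x IS a limit point.
Collecting: A' = {46, 47}.


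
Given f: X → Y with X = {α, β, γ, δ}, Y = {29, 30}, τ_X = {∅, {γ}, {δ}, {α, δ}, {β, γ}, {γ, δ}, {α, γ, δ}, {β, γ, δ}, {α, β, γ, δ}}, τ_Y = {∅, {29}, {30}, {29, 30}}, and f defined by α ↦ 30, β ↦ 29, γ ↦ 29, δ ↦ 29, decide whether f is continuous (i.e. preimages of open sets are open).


f is NOT continuous.

Compute f^{-1}(U) for each U ∈ τ_Y:
  U = ∅: f^{-1}(U) = ∅ ∈ τ_X ✓.
  U = {29}: f^{-1}(U) = {β, γ, δ} ∈ τ_X ✓.
  U = {30}: f^{-1}(U) = {α} ∉ τ_X ✗.
  U = {29, 30}: f^{-1}(U) = {α, β, γ, δ} ∈ τ_X ✓.
Found U = {30} with f^{-1}(U) = {α} not in τ_X. Therefore f is NOT continuous.


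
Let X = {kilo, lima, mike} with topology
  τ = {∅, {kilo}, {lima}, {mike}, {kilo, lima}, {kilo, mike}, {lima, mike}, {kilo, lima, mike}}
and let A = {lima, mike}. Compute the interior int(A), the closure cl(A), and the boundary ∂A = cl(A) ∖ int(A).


int(A) = {lima, mike}, cl(A) = {lima, mike}, ∂A = ∅.

Closed sets in (X, τ) are complements of opens:
  closed(X, τ) = {∅, {kilo}, {lima}, {mike}, {kilo, lima}, {kilo, mike}, {lima, mike}, {kilo, lima, mike}}.
int(A) = ⋃ {U ∈ τ : U ⊆ A}. Opens contained in A: ∅, {lima}, {mike}, {lima, mike}.
Taking the union of these: int(A) = {lima, mike}.
cl(A) = ⋂ {C closed : A ⊆ C}. Closed sets containing A: {lima, mike}, {kilo, lima, mike}.
Intersecting these: cl(A) = {lima, mike}.
∂A = cl(A) ∖ int(A) = {lima, mike} ∖ {lima, mike} = ∅.
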